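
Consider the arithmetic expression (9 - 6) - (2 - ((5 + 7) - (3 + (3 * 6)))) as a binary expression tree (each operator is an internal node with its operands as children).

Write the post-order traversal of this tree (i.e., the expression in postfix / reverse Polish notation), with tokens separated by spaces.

Post-order on an expression tree gives postfix notation: for each operator, emit left operand, right operand, then the operator.

9 6 - 2 5 7 + 3 3 6 * + - - -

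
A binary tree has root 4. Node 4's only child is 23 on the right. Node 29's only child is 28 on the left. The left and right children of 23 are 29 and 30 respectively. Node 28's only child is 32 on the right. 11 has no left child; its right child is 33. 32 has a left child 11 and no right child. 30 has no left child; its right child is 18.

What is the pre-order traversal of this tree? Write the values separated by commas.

Pre-order visits the node, then its left subtree, then its right subtree.
Visit 4.
At 4: no left child.
At 4: go right to 23.
  Visit 23.
  At 23: go left to 29.
    Visit 29.
    At 29: go left to 28.
      Visit 28.
      At 28: no left child.
      At 28: go right to 32.
        Visit 32.
        At 32: go left to 11.
          Visit 11.
          At 11: no left child.
          At 11: go right to 33.
            33 is a leaf — visit 33.
        At 32: no right child.
    At 29: no right child.
  At 23: go right to 30.
    Visit 30.
    At 30: no left child.
    At 30: go right to 18.
      18 is a leaf — visit 18.

4, 23, 29, 28, 32, 11, 33, 30, 18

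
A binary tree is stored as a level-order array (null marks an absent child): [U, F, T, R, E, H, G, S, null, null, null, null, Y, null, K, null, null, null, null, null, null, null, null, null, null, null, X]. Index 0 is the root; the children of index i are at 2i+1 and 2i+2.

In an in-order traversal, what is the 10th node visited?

G

In-order visits the left subtree, then the node, then the right subtree.
At U: go left to F.
  At F: go left to R.
    At R: go left to S.
      S is a leaf — visit S.
    Visit R.
    At R: no right child.
  Visit F.
  At F: go right to E.
    E is a leaf — visit E.
Visit U.
At U: go right to T.
  At T: go left to H.
    At H: no left child.
    Visit H.
    At H: go right to Y.
      At Y: no left child.
      Visit Y.
      At Y: go right to X.
        X is a leaf — visit X.
  Visit T.
  At T: go right to G.
    At G: no left child.
    Visit G.
    At G: go right to K.
      K is a leaf — visit K.
Full in-order sequence: S, R, F, E, U, H, Y, X, T, G, K.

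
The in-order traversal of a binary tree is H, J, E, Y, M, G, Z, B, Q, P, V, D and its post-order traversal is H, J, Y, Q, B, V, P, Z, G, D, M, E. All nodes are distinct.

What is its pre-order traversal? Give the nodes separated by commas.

E, J, H, M, Y, D, G, Z, P, B, Q, V

The last element of post-order is the root; it splits in-order into left and right subtrees.
Root E: left subtree has 2 nodes {H, J}, right has 9 {Y, M, G, Z, B, Q, P, V, D}.
  Root J: left subtree has 1 node {H}, right has 0 { }.
  Root M: left subtree has 1 node {Y}, right has 7 {G, Z, B, Q, P, V, D}.
    Root D: left subtree has 6 nodes {G, Z, B, Q, P, V}, right has 0 { }.
      Root G: left subtree has 0 nodes { }, right has 5 {Z, B, Q, P, V}.
        Root Z: left subtree has 0 nodes { }, right has 4 {B, Q, P, V}.
          Root P: left subtree has 2 nodes {B, Q}, right has 1 {V}.
            Root B: left subtree has 0 nodes { }, right has 1 {Q}.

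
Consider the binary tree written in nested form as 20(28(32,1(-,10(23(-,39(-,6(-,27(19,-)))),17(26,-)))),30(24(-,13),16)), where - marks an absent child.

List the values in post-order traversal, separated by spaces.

Post-order visits the left subtree, then the right subtree, then the node.
At 20: go left to 28.
  At 28: go left to 32.
    32 is a leaf — visit 32.
  At 28: go right to 1.
    At 1: no left child.
    At 1: go right to 10.
      At 10: go left to 23.
        At 23: no left child.
        At 23: go right to 39.
          At 39: no left child.
          At 39: go right to 6.
            At 6: no left child.
            At 6: go right to 27.
              At 27: go left to 19.
                19 is a leaf — visit 19.
              At 27: no right child.
              Visit 27.
            Visit 6.
          Visit 39.
        Visit 23.
      At 10: go right to 17.
        At 17: go left to 26.
          26 is a leaf — visit 26.
        At 17: no right child.
        Visit 17.
      Visit 10.
    Visit 1.
  Visit 28.
At 20: go right to 30.
  At 30: go left to 24.
    At 24: no left child.
    At 24: go right to 13.
      13 is a leaf — visit 13.
    Visit 24.
  At 30: go right to 16.
    16 is a leaf — visit 16.
  Visit 30.
Visit 20.

32 19 27 6 39 23 26 17 10 1 28 13 24 16 30 20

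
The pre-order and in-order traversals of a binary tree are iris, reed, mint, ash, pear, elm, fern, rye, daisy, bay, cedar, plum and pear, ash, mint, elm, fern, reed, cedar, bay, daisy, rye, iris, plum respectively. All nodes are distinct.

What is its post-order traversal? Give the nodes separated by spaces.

The first element of pre-order is the root; it splits in-order into left and right subtrees.
Root iris: left subtree has 10 nodes {pear, ash, mint, elm, fern, reed, cedar, bay, daisy, rye}, right has 1 {plum}.
  Root reed: left subtree has 5 nodes {pear, ash, mint, elm, fern}, right has 4 {cedar, bay, daisy, rye}.
    Root mint: left subtree has 2 nodes {pear, ash}, right has 2 {elm, fern}.
      Root ash: left subtree has 1 node {pear}, right has 0 { }.
      Root elm: left subtree has 0 nodes { }, right has 1 {fern}.
    Root rye: left subtree has 3 nodes {cedar, bay, daisy}, right has 0 { }.
      Root daisy: left subtree has 2 nodes {cedar, bay}, right has 0 { }.
        Root bay: left subtree has 1 node {cedar}, right has 0 { }.

pear ash fern elm mint cedar bay daisy rye reed plum iris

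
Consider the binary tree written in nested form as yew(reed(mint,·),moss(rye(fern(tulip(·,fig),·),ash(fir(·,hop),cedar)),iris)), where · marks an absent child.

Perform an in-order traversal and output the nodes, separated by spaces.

In-order visits the left subtree, then the node, then the right subtree.
At yew: go left to reed.
  At reed: go left to mint.
    mint is a leaf — visit mint.
  Visit reed.
  At reed: no right child.
Visit yew.
At yew: go right to moss.
  At moss: go left to rye.
    At rye: go left to fern.
      At fern: go left to tulip.
        At tulip: no left child.
        Visit tulip.
        At tulip: go right to fig.
          fig is a leaf — visit fig.
      Visit fern.
      At fern: no right child.
    Visit rye.
    At rye: go right to ash.
      At ash: go left to fir.
        At fir: no left child.
        Visit fir.
        At fir: go right to hop.
          hop is a leaf — visit hop.
      Visit ash.
      At ash: go right to cedar.
        cedar is a leaf — visit cedar.
  Visit moss.
  At moss: go right to iris.
    iris is a leaf — visit iris.

mint reed yew tulip fig fern rye fir hop ash cedar moss iris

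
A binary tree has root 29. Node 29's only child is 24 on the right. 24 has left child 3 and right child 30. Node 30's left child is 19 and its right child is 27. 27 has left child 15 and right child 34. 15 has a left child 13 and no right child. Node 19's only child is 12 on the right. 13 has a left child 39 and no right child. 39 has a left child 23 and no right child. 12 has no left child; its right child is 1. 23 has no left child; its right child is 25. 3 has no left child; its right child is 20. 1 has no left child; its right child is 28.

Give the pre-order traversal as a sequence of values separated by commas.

Pre-order visits the node, then its left subtree, then its right subtree.
Visit 29.
At 29: no left child.
At 29: go right to 24.
  Visit 24.
  At 24: go left to 3.
    Visit 3.
    At 3: no left child.
    At 3: go right to 20.
      20 is a leaf — visit 20.
  At 24: go right to 30.
    Visit 30.
    At 30: go left to 19.
      Visit 19.
      At 19: no left child.
      At 19: go right to 12.
        Visit 12.
        At 12: no left child.
        At 12: go right to 1.
          Visit 1.
          At 1: no left child.
          At 1: go right to 28.
            28 is a leaf — visit 28.
    At 30: go right to 27.
      Visit 27.
      At 27: go left to 15.
        Visit 15.
        At 15: go left to 13.
          Visit 13.
          At 13: go left to 39.
            Visit 39.
            At 39: go left to 23.
              Visit 23.
              At 23: no left child.
              At 23: go right to 25.
                25 is a leaf — visit 25.
            At 39: no right child.
          At 13: no right child.
        At 15: no right child.
      At 27: go right to 34.
        34 is a leaf — visit 34.

29, 24, 3, 20, 30, 19, 12, 1, 28, 27, 15, 13, 39, 23, 25, 34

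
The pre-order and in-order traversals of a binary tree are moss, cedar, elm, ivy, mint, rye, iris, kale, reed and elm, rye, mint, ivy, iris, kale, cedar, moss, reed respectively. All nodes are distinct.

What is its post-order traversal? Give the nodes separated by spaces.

The first element of pre-order is the root; it splits in-order into left and right subtrees.
Root moss: left subtree has 7 nodes {elm, rye, mint, ivy, iris, kale, cedar}, right has 1 {reed}.
  Root cedar: left subtree has 6 nodes {elm, rye, mint, ivy, iris, kale}, right has 0 { }.
    Root elm: left subtree has 0 nodes { }, right has 5 {rye, mint, ivy, iris, kale}.
      Root ivy: left subtree has 2 nodes {rye, mint}, right has 2 {iris, kale}.
        Root mint: left subtree has 1 node {rye}, right has 0 { }.
        Root iris: left subtree has 0 nodes { }, right has 1 {kale}.

rye mint kale iris ivy elm cedar reed moss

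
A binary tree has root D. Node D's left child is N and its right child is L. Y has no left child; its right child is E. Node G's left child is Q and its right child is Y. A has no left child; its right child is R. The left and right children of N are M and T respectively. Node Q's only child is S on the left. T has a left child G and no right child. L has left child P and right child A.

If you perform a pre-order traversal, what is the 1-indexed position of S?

Pre-order visits the node, then its left subtree, then its right subtree.
Visit D.
At D: go left to N.
  Visit N.
  At N: go left to M.
    M is a leaf — visit M.
  At N: go right to T.
    Visit T.
    At T: go left to G.
      Visit G.
      At G: go left to Q.
        Visit Q.
        At Q: go left to S.
          S is a leaf — visit S.
        At Q: no right child.
      At G: go right to Y.
        Visit Y.
        At Y: no left child.
        At Y: go right to E.
          E is a leaf — visit E.
    At T: no right child.
At D: go right to L.
  Visit L.
  At L: go left to P.
    P is a leaf — visit P.
  At L: go right to A.
    Visit A.
    At A: no left child.
    At A: go right to R.
      R is a leaf — visit R.
Full pre-order sequence: D, N, M, T, G, Q, S, Y, E, L, P, A, R.

7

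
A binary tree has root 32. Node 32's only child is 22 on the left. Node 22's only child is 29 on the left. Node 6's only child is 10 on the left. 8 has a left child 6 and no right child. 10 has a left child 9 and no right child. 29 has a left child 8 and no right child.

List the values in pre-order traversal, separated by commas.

Pre-order visits the node, then its left subtree, then its right subtree.
Visit 32.
At 32: go left to 22.
  Visit 22.
  At 22: go left to 29.
    Visit 29.
    At 29: go left to 8.
      Visit 8.
      At 8: go left to 6.
        Visit 6.
        At 6: go left to 10.
          Visit 10.
          At 10: go left to 9.
            9 is a leaf — visit 9.
          At 10: no right child.
        At 6: no right child.
      At 8: no right child.
    At 29: no right child.
  At 22: no right child.
At 32: no right child.

32, 22, 29, 8, 6, 10, 9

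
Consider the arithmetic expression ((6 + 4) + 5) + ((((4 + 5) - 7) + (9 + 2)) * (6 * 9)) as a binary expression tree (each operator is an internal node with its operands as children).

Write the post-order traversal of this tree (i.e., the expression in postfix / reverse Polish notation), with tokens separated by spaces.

Post-order on an expression tree gives postfix notation: for each operator, emit left operand, right operand, then the operator.

6 4 + 5 + 4 5 + 7 - 9 2 + + 6 9 * * +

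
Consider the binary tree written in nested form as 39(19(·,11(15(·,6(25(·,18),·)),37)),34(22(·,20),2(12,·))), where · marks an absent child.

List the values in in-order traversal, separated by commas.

In-order visits the left subtree, then the node, then the right subtree.
At 39: go left to 19.
  At 19: no left child.
  Visit 19.
  At 19: go right to 11.
    At 11: go left to 15.
      At 15: no left child.
      Visit 15.
      At 15: go right to 6.
        At 6: go left to 25.
          At 25: no left child.
          Visit 25.
          At 25: go right to 18.
            18 is a leaf — visit 18.
        Visit 6.
        At 6: no right child.
    Visit 11.
    At 11: go right to 37.
      37 is a leaf — visit 37.
Visit 39.
At 39: go right to 34.
  At 34: go left to 22.
    At 22: no left child.
    Visit 22.
    At 22: go right to 20.
      20 is a leaf — visit 20.
  Visit 34.
  At 34: go right to 2.
    At 2: go left to 12.
      12 is a leaf — visit 12.
    Visit 2.
    At 2: no right child.

19, 15, 25, 18, 6, 11, 37, 39, 22, 20, 34, 12, 2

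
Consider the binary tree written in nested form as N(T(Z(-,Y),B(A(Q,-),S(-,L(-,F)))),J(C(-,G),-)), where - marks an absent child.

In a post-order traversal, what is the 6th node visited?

L

Post-order visits the left subtree, then the right subtree, then the node.
At N: go left to T.
  At T: go left to Z.
    At Z: no left child.
    At Z: go right to Y.
      Y is a leaf — visit Y.
    Visit Z.
  At T: go right to B.
    At B: go left to A.
      At A: go left to Q.
        Q is a leaf — visit Q.
      At A: no right child.
      Visit A.
    At B: go right to S.
      At S: no left child.
      At S: go right to L.
        At L: no left child.
        At L: go right to F.
          F is a leaf — visit F.
        Visit L.
      Visit S.
    Visit B.
  Visit T.
At N: go right to J.
  At J: go left to C.
    At C: no left child.
    At C: go right to G.
      G is a leaf — visit G.
    Visit C.
  At J: no right child.
  Visit J.
Visit N.
Full post-order sequence: Y, Z, Q, A, F, L, S, B, T, G, C, J, N.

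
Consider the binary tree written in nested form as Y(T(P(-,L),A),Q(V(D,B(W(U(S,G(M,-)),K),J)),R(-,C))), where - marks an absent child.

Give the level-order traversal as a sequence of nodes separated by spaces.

Level-order visits nodes level by level from the root, left to right within each level.
Level 0: Y
Level 1: T, Q
Level 2: P, A, V, R
Level 3: L, D, B, C
Level 4: W, J
Level 5: U, K
Level 6: S, G
Level 7: M

Y T Q P A V R L D B C W J U K S G M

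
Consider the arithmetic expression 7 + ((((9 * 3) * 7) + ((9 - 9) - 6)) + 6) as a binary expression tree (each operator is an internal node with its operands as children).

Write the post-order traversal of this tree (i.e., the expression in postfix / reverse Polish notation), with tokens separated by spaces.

Post-order on an expression tree gives postfix notation: for each operator, emit left operand, right operand, then the operator.

7 9 3 * 7 * 9 9 - 6 - + 6 + +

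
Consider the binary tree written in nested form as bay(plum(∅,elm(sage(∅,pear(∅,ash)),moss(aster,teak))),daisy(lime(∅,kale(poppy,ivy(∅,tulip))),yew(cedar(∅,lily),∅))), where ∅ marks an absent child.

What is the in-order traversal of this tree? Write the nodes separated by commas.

In-order visits the left subtree, then the node, then the right subtree.
At bay: go left to plum.
  At plum: no left child.
  Visit plum.
  At plum: go right to elm.
    At elm: go left to sage.
      At sage: no left child.
      Visit sage.
      At sage: go right to pear.
        At pear: no left child.
        Visit pear.
        At pear: go right to ash.
          ash is a leaf — visit ash.
    Visit elm.
    At elm: go right to moss.
      At moss: go left to aster.
        aster is a leaf — visit aster.
      Visit moss.
      At moss: go right to teak.
        teak is a leaf — visit teak.
Visit bay.
At bay: go right to daisy.
  At daisy: go left to lime.
    At lime: no left child.
    Visit lime.
    At lime: go right to kale.
      At kale: go left to poppy.
        poppy is a leaf — visit poppy.
      Visit kale.
      At kale: go right to ivy.
        At ivy: no left child.
        Visit ivy.
        At ivy: go right to tulip.
          tulip is a leaf — visit tulip.
  Visit daisy.
  At daisy: go right to yew.
    At yew: go left to cedar.
      At cedar: no left child.
      Visit cedar.
      At cedar: go right to lily.
        lily is a leaf — visit lily.
    Visit yew.
    At yew: no right child.

plum, sage, pear, ash, elm, aster, moss, teak, bay, lime, poppy, kale, ivy, tulip, daisy, cedar, lily, yew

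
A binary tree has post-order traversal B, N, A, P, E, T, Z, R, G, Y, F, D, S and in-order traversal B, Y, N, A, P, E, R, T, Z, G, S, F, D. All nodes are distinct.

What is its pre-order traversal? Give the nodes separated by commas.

The last element of post-order is the root; it splits in-order into left and right subtrees.
Root S: left subtree has 10 nodes {B, Y, N, A, P, E, R, T, Z, G}, right has 2 {F, D}.
  Root Y: left subtree has 1 node {B}, right has 8 {N, A, P, E, R, T, Z, G}.
    Root G: left subtree has 7 nodes {N, A, P, E, R, T, Z}, right has 0 { }.
      Root R: left subtree has 4 nodes {N, A, P, E}, right has 2 {T, Z}.
        Root E: left subtree has 3 nodes {N, A, P}, right has 0 { }.
          Root P: left subtree has 2 nodes {N, A}, right has 0 { }.
            Root A: left subtree has 1 node {N}, right has 0 { }.
        Root Z: left subtree has 1 node {T}, right has 0 { }.
  Root D: left subtree has 1 node {F}, right has 0 { }.

S, Y, B, G, R, E, P, A, N, Z, T, D, F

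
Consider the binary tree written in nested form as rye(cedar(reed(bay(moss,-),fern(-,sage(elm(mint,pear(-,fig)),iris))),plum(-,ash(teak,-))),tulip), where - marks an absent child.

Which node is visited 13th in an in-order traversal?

In-order visits the left subtree, then the node, then the right subtree.
At rye: go left to cedar.
  At cedar: go left to reed.
    At reed: go left to bay.
      At bay: go left to moss.
        moss is a leaf — visit moss.
      Visit bay.
      At bay: no right child.
    Visit reed.
    At reed: go right to fern.
      At fern: no left child.
      Visit fern.
      At fern: go right to sage.
        At sage: go left to elm.
          At elm: go left to mint.
            mint is a leaf — visit mint.
          Visit elm.
          At elm: go right to pear.
            At pear: no left child.
            Visit pear.
            At pear: go right to fig.
              fig is a leaf — visit fig.
        Visit sage.
        At sage: go right to iris.
          iris is a leaf — visit iris.
  Visit cedar.
  At cedar: go right to plum.
    At plum: no left child.
    Visit plum.
    At plum: go right to ash.
      At ash: go left to teak.
        teak is a leaf — visit teak.
      Visit ash.
      At ash: no right child.
Visit rye.
At rye: go right to tulip.
  tulip is a leaf — visit tulip.
Full in-order sequence: moss, bay, reed, fern, mint, elm, pear, fig, sage, iris, cedar, plum, teak, ash, rye, tulip.

teak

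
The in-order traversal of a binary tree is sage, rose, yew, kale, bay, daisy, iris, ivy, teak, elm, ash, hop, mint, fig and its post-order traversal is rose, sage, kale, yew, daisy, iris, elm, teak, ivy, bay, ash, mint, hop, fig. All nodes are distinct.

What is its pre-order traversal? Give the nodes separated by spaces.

The last element of post-order is the root; it splits in-order into left and right subtrees.
Root fig: left subtree has 13 nodes {sage, rose, yew, kale, bay, daisy, iris, ivy, teak, elm, ash, hop, mint}, right has 0 { }.
  Root hop: left subtree has 11 nodes {sage, rose, yew, kale, bay, daisy, iris, ivy, teak, elm, ash}, right has 1 {mint}.
    Root ash: left subtree has 10 nodes {sage, rose, yew, kale, bay, daisy, iris, ivy, teak, elm}, right has 0 { }.
      Root bay: left subtree has 4 nodes {sage, rose, yew, kale}, right has 5 {daisy, iris, ivy, teak, elm}.
        Root yew: left subtree has 2 nodes {sage, rose}, right has 1 {kale}.
          Root sage: left subtree has 0 nodes { }, right has 1 {rose}.
        Root ivy: left subtree has 2 nodes {daisy, iris}, right has 2 {teak, elm}.
          Root iris: left subtree has 1 node {daisy}, right has 0 { }.
          Root teak: left subtree has 0 nodes { }, right has 1 {elm}.

fig hop ash bay yew sage rose kale ivy iris daisy teak elm mint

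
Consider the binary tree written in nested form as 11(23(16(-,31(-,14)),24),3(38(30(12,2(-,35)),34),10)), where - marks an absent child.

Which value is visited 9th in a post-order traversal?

30

Post-order visits the left subtree, then the right subtree, then the node.
At 11: go left to 23.
  At 23: go left to 16.
    At 16: no left child.
    At 16: go right to 31.
      At 31: no left child.
      At 31: go right to 14.
        14 is a leaf — visit 14.
      Visit 31.
    Visit 16.
  At 23: go right to 24.
    24 is a leaf — visit 24.
  Visit 23.
At 11: go right to 3.
  At 3: go left to 38.
    At 38: go left to 30.
      At 30: go left to 12.
        12 is a leaf — visit 12.
      At 30: go right to 2.
        At 2: no left child.
        At 2: go right to 35.
          35 is a leaf — visit 35.
        Visit 2.
      Visit 30.
    At 38: go right to 34.
      34 is a leaf — visit 34.
    Visit 38.
  At 3: go right to 10.
    10 is a leaf — visit 10.
  Visit 3.
Visit 11.
Full post-order sequence: 14, 31, 16, 24, 23, 12, 35, 2, 30, 34, 38, 10, 3, 11.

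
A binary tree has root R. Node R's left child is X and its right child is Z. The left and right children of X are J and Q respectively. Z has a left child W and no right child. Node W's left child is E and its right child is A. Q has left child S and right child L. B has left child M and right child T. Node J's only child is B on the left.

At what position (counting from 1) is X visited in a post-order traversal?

Post-order visits the left subtree, then the right subtree, then the node.
At R: go left to X.
  At X: go left to J.
    At J: go left to B.
      At B: go left to M.
        M is a leaf — visit M.
      At B: go right to T.
        T is a leaf — visit T.
      Visit B.
    At J: no right child.
    Visit J.
  At X: go right to Q.
    At Q: go left to S.
      S is a leaf — visit S.
    At Q: go right to L.
      L is a leaf — visit L.
    Visit Q.
  Visit X.
At R: go right to Z.
  At Z: go left to W.
    At W: go left to E.
      E is a leaf — visit E.
    At W: go right to A.
      A is a leaf — visit A.
    Visit W.
  At Z: no right child.
  Visit Z.
Visit R.
Full post-order sequence: M, T, B, J, S, L, Q, X, E, A, W, Z, R.

8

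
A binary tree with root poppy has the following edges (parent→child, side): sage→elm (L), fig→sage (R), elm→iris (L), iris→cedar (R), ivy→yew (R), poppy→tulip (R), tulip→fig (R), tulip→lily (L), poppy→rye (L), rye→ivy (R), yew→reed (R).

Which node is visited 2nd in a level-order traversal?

rye

Level-order visits nodes level by level from the root, left to right within each level.
Level 0: poppy
Level 1: rye, tulip
Level 2: ivy, lily, fig
Level 3: yew, sage
Level 4: reed, elm
Level 5: iris
Level 6: cedar
Full level-order sequence: poppy, rye, tulip, ivy, lily, fig, yew, sage, reed, elm, iris, cedar.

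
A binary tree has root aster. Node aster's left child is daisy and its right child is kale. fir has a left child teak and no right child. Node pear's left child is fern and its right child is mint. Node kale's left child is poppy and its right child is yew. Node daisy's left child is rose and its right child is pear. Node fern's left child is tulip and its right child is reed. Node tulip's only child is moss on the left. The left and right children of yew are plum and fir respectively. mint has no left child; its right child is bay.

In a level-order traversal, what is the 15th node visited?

Level-order visits nodes level by level from the root, left to right within each level.
Level 0: aster
Level 1: daisy, kale
Level 2: rose, pear, poppy, yew
Level 3: fern, mint, plum, fir
Level 4: tulip, reed, bay, teak
Level 5: moss
Full level-order sequence: aster, daisy, kale, rose, pear, poppy, yew, fern, mint, plum, fir, tulip, reed, bay, teak, moss.

teak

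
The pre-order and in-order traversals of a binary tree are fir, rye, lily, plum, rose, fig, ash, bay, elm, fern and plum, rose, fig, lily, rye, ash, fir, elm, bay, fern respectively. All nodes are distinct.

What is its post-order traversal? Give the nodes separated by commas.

The first element of pre-order is the root; it splits in-order into left and right subtrees.
Root fir: left subtree has 6 nodes {plum, rose, fig, lily, rye, ash}, right has 3 {elm, bay, fern}.
  Root rye: left subtree has 4 nodes {plum, rose, fig, lily}, right has 1 {ash}.
    Root lily: left subtree has 3 nodes {plum, rose, fig}, right has 0 { }.
      Root plum: left subtree has 0 nodes { }, right has 2 {rose, fig}.
        Root rose: left subtree has 0 nodes { }, right has 1 {fig}.
  Root bay: left subtree has 1 node {elm}, right has 1 {fern}.

fig, rose, plum, lily, ash, rye, elm, fern, bay, fir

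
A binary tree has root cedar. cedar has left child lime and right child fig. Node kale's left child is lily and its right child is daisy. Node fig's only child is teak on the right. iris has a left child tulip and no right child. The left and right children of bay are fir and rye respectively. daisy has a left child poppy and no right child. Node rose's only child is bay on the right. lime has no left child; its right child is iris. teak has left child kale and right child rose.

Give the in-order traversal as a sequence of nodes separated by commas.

In-order visits the left subtree, then the node, then the right subtree.
At cedar: go left to lime.
  At lime: no left child.
  Visit lime.
  At lime: go right to iris.
    At iris: go left to tulip.
      tulip is a leaf — visit tulip.
    Visit iris.
    At iris: no right child.
Visit cedar.
At cedar: go right to fig.
  At fig: no left child.
  Visit fig.
  At fig: go right to teak.
    At teak: go left to kale.
      At kale: go left to lily.
        lily is a leaf — visit lily.
      Visit kale.
      At kale: go right to daisy.
        At daisy: go left to poppy.
          poppy is a leaf — visit poppy.
        Visit daisy.
        At daisy: no right child.
    Visit teak.
    At teak: go right to rose.
      At rose: no left child.
      Visit rose.
      At rose: go right to bay.
        At bay: go left to fir.
          fir is a leaf — visit fir.
        Visit bay.
        At bay: go right to rye.
          rye is a leaf — visit rye.

lime, tulip, iris, cedar, fig, lily, kale, poppy, daisy, teak, rose, fir, bay, rye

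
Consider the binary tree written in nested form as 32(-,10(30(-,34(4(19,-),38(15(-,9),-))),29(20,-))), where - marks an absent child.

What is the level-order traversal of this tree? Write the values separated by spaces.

32 10 30 29 34 20 4 38 19 15 9

Level-order visits nodes level by level from the root, left to right within each level.
Level 0: 32
Level 1: 10
Level 2: 30, 29
Level 3: 34, 20
Level 4: 4, 38
Level 5: 19, 15
Level 6: 9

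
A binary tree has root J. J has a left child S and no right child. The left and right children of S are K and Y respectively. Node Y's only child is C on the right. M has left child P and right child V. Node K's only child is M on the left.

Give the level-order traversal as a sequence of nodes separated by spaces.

Level-order visits nodes level by level from the root, left to right within each level.
Level 0: J
Level 1: S
Level 2: K, Y
Level 3: M, C
Level 4: P, V

J S K Y M C P V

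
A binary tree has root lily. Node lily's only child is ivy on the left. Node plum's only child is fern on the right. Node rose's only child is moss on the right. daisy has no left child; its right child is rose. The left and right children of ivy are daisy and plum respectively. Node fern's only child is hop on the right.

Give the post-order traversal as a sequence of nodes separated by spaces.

Post-order visits the left subtree, then the right subtree, then the node.
At lily: go left to ivy.
  At ivy: go left to daisy.
    At daisy: no left child.
    At daisy: go right to rose.
      At rose: no left child.
      At rose: go right to moss.
        moss is a leaf — visit moss.
      Visit rose.
    Visit daisy.
  At ivy: go right to plum.
    At plum: no left child.
    At plum: go right to fern.
      At fern: no left child.
      At fern: go right to hop.
        hop is a leaf — visit hop.
      Visit fern.
    Visit plum.
  Visit ivy.
At lily: no right child.
Visit lily.

moss rose daisy hop fern plum ivy lily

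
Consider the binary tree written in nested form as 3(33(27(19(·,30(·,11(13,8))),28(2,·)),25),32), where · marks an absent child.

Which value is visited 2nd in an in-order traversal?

30

In-order visits the left subtree, then the node, then the right subtree.
At 3: go left to 33.
  At 33: go left to 27.
    At 27: go left to 19.
      At 19: no left child.
      Visit 19.
      At 19: go right to 30.
        At 30: no left child.
        Visit 30.
        At 30: go right to 11.
          At 11: go left to 13.
            13 is a leaf — visit 13.
          Visit 11.
          At 11: go right to 8.
            8 is a leaf — visit 8.
    Visit 27.
    At 27: go right to 28.
      At 28: go left to 2.
        2 is a leaf — visit 2.
      Visit 28.
      At 28: no right child.
  Visit 33.
  At 33: go right to 25.
    25 is a leaf — visit 25.
Visit 3.
At 3: go right to 32.
  32 is a leaf — visit 32.
Full in-order sequence: 19, 30, 13, 11, 8, 27, 2, 28, 33, 25, 3, 32.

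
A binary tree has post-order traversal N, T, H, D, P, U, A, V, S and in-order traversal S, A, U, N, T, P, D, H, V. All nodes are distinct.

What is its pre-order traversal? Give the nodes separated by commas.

S, V, A, U, P, T, N, D, H

The last element of post-order is the root; it splits in-order into left and right subtrees.
Root S: left subtree has 0 nodes { }, right has 8 {A, U, N, T, P, D, H, V}.
  Root V: left subtree has 7 nodes {A, U, N, T, P, D, H}, right has 0 { }.
    Root A: left subtree has 0 nodes { }, right has 6 {U, N, T, P, D, H}.
      Root U: left subtree has 0 nodes { }, right has 5 {N, T, P, D, H}.
        Root P: left subtree has 2 nodes {N, T}, right has 2 {D, H}.
          Root T: left subtree has 1 node {N}, right has 0 { }.
          Root D: left subtree has 0 nodes { }, right has 1 {H}.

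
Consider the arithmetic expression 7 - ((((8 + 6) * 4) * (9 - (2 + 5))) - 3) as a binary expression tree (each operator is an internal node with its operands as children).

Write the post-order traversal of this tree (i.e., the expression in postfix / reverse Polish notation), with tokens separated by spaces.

7 8 6 + 4 * 9 2 5 + - * 3 - -

Post-order on an expression tree gives postfix notation: for each operator, emit left operand, right operand, then the operator.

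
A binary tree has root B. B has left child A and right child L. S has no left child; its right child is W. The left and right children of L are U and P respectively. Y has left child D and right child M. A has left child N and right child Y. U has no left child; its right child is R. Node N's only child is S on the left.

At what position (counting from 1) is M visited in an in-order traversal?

7

In-order visits the left subtree, then the node, then the right subtree.
At B: go left to A.
  At A: go left to N.
    At N: go left to S.
      At S: no left child.
      Visit S.
      At S: go right to W.
        W is a leaf — visit W.
    Visit N.
    At N: no right child.
  Visit A.
  At A: go right to Y.
    At Y: go left to D.
      D is a leaf — visit D.
    Visit Y.
    At Y: go right to M.
      M is a leaf — visit M.
Visit B.
At B: go right to L.
  At L: go left to U.
    At U: no left child.
    Visit U.
    At U: go right to R.
      R is a leaf — visit R.
  Visit L.
  At L: go right to P.
    P is a leaf — visit P.
Full in-order sequence: S, W, N, A, D, Y, M, B, U, R, L, P.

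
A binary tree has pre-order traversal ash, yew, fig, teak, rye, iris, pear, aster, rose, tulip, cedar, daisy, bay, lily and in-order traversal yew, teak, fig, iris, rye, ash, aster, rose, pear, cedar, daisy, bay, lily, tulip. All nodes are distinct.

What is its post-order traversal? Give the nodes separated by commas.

teak, iris, rye, fig, yew, rose, aster, lily, bay, daisy, cedar, tulip, pear, ash

The first element of pre-order is the root; it splits in-order into left and right subtrees.
Root ash: left subtree has 5 nodes {yew, teak, fig, iris, rye}, right has 8 {aster, rose, pear, cedar, daisy, bay, lily, tulip}.
  Root yew: left subtree has 0 nodes { }, right has 4 {teak, fig, iris, rye}.
    Root fig: left subtree has 1 node {teak}, right has 2 {iris, rye}.
      Root rye: left subtree has 1 node {iris}, right has 0 { }.
  Root pear: left subtree has 2 nodes {aster, rose}, right has 5 {cedar, daisy, bay, lily, tulip}.
    Root aster: left subtree has 0 nodes { }, right has 1 {rose}.
    Root tulip: left subtree has 4 nodes {cedar, daisy, bay, lily}, right has 0 { }.
      Root cedar: left subtree has 0 nodes { }, right has 3 {daisy, bay, lily}.
        Root daisy: left subtree has 0 nodes { }, right has 2 {bay, lily}.
          Root bay: left subtree has 0 nodes { }, right has 1 {lily}.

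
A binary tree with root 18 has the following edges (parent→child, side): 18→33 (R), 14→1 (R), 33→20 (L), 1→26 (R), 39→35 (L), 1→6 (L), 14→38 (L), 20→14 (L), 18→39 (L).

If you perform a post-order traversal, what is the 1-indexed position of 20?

8

Post-order visits the left subtree, then the right subtree, then the node.
At 18: go left to 39.
  At 39: go left to 35.
    35 is a leaf — visit 35.
  At 39: no right child.
  Visit 39.
At 18: go right to 33.
  At 33: go left to 20.
    At 20: go left to 14.
      At 14: go left to 38.
        38 is a leaf — visit 38.
      At 14: go right to 1.
        At 1: go left to 6.
          6 is a leaf — visit 6.
        At 1: go right to 26.
          26 is a leaf — visit 26.
        Visit 1.
      Visit 14.
    At 20: no right child.
    Visit 20.
  At 33: no right child.
  Visit 33.
Visit 18.
Full post-order sequence: 35, 39, 38, 6, 26, 1, 14, 20, 33, 18.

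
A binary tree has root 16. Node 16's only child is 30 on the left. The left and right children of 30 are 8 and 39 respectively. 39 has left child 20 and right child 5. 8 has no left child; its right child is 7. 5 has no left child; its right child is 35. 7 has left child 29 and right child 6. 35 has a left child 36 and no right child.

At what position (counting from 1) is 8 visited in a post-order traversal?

4

Post-order visits the left subtree, then the right subtree, then the node.
At 16: go left to 30.
  At 30: go left to 8.
    At 8: no left child.
    At 8: go right to 7.
      At 7: go left to 29.
        29 is a leaf — visit 29.
      At 7: go right to 6.
        6 is a leaf — visit 6.
      Visit 7.
    Visit 8.
  At 30: go right to 39.
    At 39: go left to 20.
      20 is a leaf — visit 20.
    At 39: go right to 5.
      At 5: no left child.
      At 5: go right to 35.
        At 35: go left to 36.
          36 is a leaf — visit 36.
        At 35: no right child.
        Visit 35.
      Visit 5.
    Visit 39.
  Visit 30.
At 16: no right child.
Visit 16.
Full post-order sequence: 29, 6, 7, 8, 20, 36, 35, 5, 39, 30, 16.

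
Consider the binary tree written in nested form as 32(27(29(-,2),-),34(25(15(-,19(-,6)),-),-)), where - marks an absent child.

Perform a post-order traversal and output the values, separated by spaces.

Post-order visits the left subtree, then the right subtree, then the node.
At 32: go left to 27.
  At 27: go left to 29.
    At 29: no left child.
    At 29: go right to 2.
      2 is a leaf — visit 2.
    Visit 29.
  At 27: no right child.
  Visit 27.
At 32: go right to 34.
  At 34: go left to 25.
    At 25: go left to 15.
      At 15: no left child.
      At 15: go right to 19.
        At 19: no left child.
        At 19: go right to 6.
          6 is a leaf — visit 6.
        Visit 19.
      Visit 15.
    At 25: no right child.
    Visit 25.
  At 34: no right child.
  Visit 34.
Visit 32.

2 29 27 6 19 15 25 34 32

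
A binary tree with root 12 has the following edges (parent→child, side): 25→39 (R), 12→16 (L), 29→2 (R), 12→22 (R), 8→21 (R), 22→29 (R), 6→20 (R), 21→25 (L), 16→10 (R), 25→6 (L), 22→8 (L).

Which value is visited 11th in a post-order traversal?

22

Post-order visits the left subtree, then the right subtree, then the node.
At 12: go left to 16.
  At 16: no left child.
  At 16: go right to 10.
    10 is a leaf — visit 10.
  Visit 16.
At 12: go right to 22.
  At 22: go left to 8.
    At 8: no left child.
    At 8: go right to 21.
      At 21: go left to 25.
        At 25: go left to 6.
          At 6: no left child.
          At 6: go right to 20.
            20 is a leaf — visit 20.
          Visit 6.
        At 25: go right to 39.
          39 is a leaf — visit 39.
        Visit 25.
      At 21: no right child.
      Visit 21.
    Visit 8.
  At 22: go right to 29.
    At 29: no left child.
    At 29: go right to 2.
      2 is a leaf — visit 2.
    Visit 29.
  Visit 22.
Visit 12.
Full post-order sequence: 10, 16, 20, 6, 39, 25, 21, 8, 2, 29, 22, 12.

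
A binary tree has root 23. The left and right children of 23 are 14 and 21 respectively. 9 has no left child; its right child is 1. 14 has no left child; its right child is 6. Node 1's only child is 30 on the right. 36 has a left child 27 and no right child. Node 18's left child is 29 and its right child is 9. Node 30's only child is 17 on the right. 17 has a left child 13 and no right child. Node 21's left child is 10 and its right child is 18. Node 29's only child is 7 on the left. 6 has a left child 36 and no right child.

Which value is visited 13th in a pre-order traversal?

30

Pre-order visits the node, then its left subtree, then its right subtree.
Visit 23.
At 23: go left to 14.
  Visit 14.
  At 14: no left child.
  At 14: go right to 6.
    Visit 6.
    At 6: go left to 36.
      Visit 36.
      At 36: go left to 27.
        27 is a leaf — visit 27.
      At 36: no right child.
    At 6: no right child.
At 23: go right to 21.
  Visit 21.
  At 21: go left to 10.
    10 is a leaf — visit 10.
  At 21: go right to 18.
    Visit 18.
    At 18: go left to 29.
      Visit 29.
      At 29: go left to 7.
        7 is a leaf — visit 7.
      At 29: no right child.
    At 18: go right to 9.
      Visit 9.
      At 9: no left child.
      At 9: go right to 1.
        Visit 1.
        At 1: no left child.
        At 1: go right to 30.
          Visit 30.
          At 30: no left child.
          At 30: go right to 17.
            Visit 17.
            At 17: go left to 13.
              13 is a leaf — visit 13.
            At 17: no right child.
Full pre-order sequence: 23, 14, 6, 36, 27, 21, 10, 18, 29, 7, 9, 1, 30, 17, 13.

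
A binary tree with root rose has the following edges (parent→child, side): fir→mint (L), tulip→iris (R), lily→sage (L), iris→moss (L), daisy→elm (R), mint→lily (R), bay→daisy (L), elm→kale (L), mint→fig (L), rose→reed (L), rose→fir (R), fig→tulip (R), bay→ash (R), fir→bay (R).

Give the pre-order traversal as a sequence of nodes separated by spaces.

rose reed fir mint fig tulip iris moss lily sage bay daisy elm kale ash

Pre-order visits the node, then its left subtree, then its right subtree.
Visit rose.
At rose: go left to reed.
  reed is a leaf — visit reed.
At rose: go right to fir.
  Visit fir.
  At fir: go left to mint.
    Visit mint.
    At mint: go left to fig.
      Visit fig.
      At fig: no left child.
      At fig: go right to tulip.
        Visit tulip.
        At tulip: no left child.
        At tulip: go right to iris.
          Visit iris.
          At iris: go left to moss.
            moss is a leaf — visit moss.
          At iris: no right child.
    At mint: go right to lily.
      Visit lily.
      At lily: go left to sage.
        sage is a leaf — visit sage.
      At lily: no right child.
  At fir: go right to bay.
    Visit bay.
    At bay: go left to daisy.
      Visit daisy.
      At daisy: no left child.
      At daisy: go right to elm.
        Visit elm.
        At elm: go left to kale.
          kale is a leaf — visit kale.
        At elm: no right child.
    At bay: go right to ash.
      ash is a leaf — visit ash.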